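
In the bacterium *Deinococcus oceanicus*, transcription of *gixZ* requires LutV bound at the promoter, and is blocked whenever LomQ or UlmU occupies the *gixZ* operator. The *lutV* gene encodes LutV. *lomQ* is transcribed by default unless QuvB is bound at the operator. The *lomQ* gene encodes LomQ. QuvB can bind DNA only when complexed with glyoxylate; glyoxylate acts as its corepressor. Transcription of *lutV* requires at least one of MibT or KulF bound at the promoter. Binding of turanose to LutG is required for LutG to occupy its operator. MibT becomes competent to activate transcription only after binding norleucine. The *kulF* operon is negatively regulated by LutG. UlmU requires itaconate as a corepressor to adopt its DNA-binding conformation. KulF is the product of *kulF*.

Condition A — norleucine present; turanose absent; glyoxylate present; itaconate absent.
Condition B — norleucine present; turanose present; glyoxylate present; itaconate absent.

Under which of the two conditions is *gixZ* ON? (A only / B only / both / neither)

both

Condition A:
Norleucine is present, so MibT is active.
Turanose is absent, so LutG is inactive.
With no repressor bound, *kulF* is transcribed.
So KulF is produced and active.
Activator MibT is present, so *lutV* is transcribed.
So LutV is produced and active.
Glyoxylate is present, so QuvB is active.
With repressor QuvB bound, *lomQ* is not transcribed.
So LomQ is not produced.
Itaconate is absent, so UlmU is inactive.
No repressor is bound and LutV is active, so *gixZ* is transcribed.
→ *gixZ* is ON in A.
Condition B:
Norleucine is present, so MibT is active.
Turanose is present, so LutG is active.
With repressor LutG bound, *kulF* is not transcribed.
So KulF is not produced.
Activator MibT is present, so *lutV* is transcribed.
So LutV is produced and active.
Glyoxylate is present, so QuvB is active.
With repressor QuvB bound, *lomQ* is not transcribed.
So LomQ is not produced.
Itaconate is absent, so UlmU is inactive.
No repressor is bound and LutV is active, so *gixZ* is transcribed.
→ *gixZ* is ON in B.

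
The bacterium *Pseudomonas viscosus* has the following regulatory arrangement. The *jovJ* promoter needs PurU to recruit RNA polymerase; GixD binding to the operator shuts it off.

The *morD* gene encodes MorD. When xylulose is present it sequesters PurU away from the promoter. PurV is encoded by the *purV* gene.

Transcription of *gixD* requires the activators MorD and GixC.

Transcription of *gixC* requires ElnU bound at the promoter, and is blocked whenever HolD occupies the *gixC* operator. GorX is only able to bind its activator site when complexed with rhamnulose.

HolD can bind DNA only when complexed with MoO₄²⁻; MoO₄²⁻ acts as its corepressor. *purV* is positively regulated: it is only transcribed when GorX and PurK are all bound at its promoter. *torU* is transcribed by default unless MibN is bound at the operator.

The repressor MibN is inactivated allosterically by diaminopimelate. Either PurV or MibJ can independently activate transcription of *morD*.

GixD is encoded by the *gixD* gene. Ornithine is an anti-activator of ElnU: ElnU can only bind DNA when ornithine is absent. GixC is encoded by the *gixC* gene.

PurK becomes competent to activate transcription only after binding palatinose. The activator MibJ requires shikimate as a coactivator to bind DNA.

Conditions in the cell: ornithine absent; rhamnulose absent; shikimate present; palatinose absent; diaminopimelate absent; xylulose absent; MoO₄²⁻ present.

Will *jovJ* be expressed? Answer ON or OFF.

Rhamnulose is absent, so GorX is inactive.
Palatinose is absent, so PurK is inactive.
Required activator GorX is absent, so *purV* is not transcribed.
So PurV is not produced.
Shikimate is present, so MibJ is active.
Activator MibJ is present, so *morD* is transcribed.
So MorD is produced and active.
MoO₄²⁻ is present, so HolD is active.
Ornithine is absent, so ElnU is active.
With repressor HolD bound, *gixC* is not transcribed.
So GixC is not produced.
Required activator GixC is absent, so *gixD* is not transcribed.
So GixD is not produced.
Xylulose is absent, so PurU is active.
No repressor is bound and PurU is active, so *jovJ* is transcribed.

ON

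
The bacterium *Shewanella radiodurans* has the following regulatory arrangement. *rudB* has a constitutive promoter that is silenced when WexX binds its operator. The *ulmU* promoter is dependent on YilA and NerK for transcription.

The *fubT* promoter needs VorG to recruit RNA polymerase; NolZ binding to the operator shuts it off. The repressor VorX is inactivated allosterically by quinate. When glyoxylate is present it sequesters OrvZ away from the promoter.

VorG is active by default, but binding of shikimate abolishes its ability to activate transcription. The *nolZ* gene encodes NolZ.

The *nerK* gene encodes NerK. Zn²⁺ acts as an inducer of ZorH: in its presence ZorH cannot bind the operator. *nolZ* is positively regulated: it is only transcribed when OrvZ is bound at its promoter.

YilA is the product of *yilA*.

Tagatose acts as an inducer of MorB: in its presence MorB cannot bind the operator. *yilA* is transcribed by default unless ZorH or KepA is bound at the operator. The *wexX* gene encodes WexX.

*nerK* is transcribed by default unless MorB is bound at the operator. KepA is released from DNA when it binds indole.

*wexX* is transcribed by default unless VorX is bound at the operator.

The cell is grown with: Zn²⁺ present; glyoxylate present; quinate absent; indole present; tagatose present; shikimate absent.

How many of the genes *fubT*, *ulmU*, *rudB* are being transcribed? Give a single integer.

3

Shikimate is absent, so VorG is active.
Glyoxylate is present, so OrvZ is inactive.
Required activator OrvZ is absent, so *nolZ* is not transcribed.
So NolZ is not produced.
No repressor is bound and VorG is active, so *fubT* is transcribed.
→ *fubT* is ON.
Zn²⁺ is present, so ZorH is inactive.
Indole is present, so KepA is inactive.
With no repressor bound, *yilA* is transcribed.
So YilA is produced and active.
Tagatose is present, so MorB is inactive.
With no repressor bound, *nerK* is transcribed.
So NerK is produced and active.
No repressor is bound and YilA and NerK are active, so *ulmU* is transcribed.
→ *ulmU* is ON.
Quinate is absent, so VorX is active.
With repressor VorX bound, *wexX* is not transcribed.
So WexX is not produced.
With no repressor bound, *rudB* is transcribed.
→ *rudB* is ON.
3 of the 3 genes are transcribed.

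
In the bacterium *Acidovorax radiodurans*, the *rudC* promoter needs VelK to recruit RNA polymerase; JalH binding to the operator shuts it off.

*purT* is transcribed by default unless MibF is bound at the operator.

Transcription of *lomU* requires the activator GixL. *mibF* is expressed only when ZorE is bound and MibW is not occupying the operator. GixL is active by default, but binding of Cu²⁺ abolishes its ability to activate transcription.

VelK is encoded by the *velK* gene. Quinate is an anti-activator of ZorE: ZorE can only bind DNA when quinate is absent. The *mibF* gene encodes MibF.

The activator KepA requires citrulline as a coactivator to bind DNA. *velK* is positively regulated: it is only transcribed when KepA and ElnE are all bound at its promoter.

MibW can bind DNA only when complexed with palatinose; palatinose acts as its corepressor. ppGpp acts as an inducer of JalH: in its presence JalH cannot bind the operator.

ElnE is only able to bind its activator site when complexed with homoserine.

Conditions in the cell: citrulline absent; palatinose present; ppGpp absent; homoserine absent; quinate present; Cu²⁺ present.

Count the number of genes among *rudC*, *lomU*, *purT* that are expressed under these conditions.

1

Citrulline is absent, so KepA is inactive.
Homoserine is absent, so ElnE is inactive.
Required activator KepA is absent, so *velK* is not transcribed.
So VelK is not produced.
ppGpp is absent, so JalH is active.
With repressor JalH bound, *rudC* is not transcribed.
→ *rudC* is OFF.
Cu²⁺ is present, so GixL is inactive.
Required activator GixL is absent, so *lomU* is not transcribed.
→ *lomU* is OFF.
Palatinose is present, so MibW is active.
Quinate is present, so ZorE is inactive.
With repressor MibW bound, *mibF* is not transcribed.
So MibF is not produced.
With no repressor bound, *purT* is transcribed.
→ *purT* is ON.
1 of the 3 genes is transcribed.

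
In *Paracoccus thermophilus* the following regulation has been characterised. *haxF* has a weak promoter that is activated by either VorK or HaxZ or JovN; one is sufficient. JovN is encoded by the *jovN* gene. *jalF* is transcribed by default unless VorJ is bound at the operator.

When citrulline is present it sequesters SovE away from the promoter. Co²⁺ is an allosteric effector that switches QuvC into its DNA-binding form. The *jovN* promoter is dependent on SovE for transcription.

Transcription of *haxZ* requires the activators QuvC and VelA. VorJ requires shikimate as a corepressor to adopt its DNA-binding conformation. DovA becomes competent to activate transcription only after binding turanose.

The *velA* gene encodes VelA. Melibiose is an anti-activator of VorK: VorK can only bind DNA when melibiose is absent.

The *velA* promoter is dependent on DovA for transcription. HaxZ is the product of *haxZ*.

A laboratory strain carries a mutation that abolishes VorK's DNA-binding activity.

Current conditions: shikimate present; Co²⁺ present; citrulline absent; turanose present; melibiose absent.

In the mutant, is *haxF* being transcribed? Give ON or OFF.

ON

VorK is non-functional in this strain, so it has no effect.
Co²⁺ is present, so QuvC is active.
Turanose is present, so DovA is active.
No repressor is bound and DovA is active, so *velA* is transcribed.
So VelA is produced and active.
No repressor is bound and QuvC and VelA are active, so *haxZ* is transcribed.
So HaxZ is produced and active.
Citrulline is absent, so SovE is active.
No repressor is bound and SovE is active, so *jovN* is transcribed.
So JovN is produced and active.
Activator HaxZ is present, so *haxF* is transcribed.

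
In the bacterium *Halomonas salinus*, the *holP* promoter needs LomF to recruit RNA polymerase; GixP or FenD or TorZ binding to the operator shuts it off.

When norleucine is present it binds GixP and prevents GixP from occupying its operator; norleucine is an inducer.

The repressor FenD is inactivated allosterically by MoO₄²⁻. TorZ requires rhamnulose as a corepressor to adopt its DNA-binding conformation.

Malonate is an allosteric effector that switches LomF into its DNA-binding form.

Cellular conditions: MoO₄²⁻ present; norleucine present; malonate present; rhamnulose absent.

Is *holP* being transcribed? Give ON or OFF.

Norleucine is present, so GixP is inactive.
MoO₄²⁻ is present, so FenD is inactive.
Rhamnulose is absent, so TorZ is inactive.
Malonate is present, so LomF is active.
No repressor is bound and LomF is active, so *holP* is transcribed.

ON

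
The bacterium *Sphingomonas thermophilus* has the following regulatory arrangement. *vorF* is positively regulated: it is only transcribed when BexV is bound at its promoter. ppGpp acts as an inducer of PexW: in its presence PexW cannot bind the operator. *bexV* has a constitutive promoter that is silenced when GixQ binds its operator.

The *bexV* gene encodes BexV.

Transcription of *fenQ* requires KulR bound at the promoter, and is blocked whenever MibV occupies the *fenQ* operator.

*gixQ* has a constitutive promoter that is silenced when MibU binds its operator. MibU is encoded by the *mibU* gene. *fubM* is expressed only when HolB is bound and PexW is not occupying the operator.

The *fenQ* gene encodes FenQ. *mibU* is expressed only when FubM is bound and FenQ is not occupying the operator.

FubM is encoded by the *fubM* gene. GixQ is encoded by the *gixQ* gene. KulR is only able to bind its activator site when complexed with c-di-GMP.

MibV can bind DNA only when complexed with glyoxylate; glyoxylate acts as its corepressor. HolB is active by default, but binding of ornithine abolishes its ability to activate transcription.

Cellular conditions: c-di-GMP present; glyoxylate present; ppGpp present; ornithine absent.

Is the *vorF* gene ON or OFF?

c-di-GMP is present, so KulR is active.
Glyoxylate is present, so MibV is active.
With repressor MibV bound, *fenQ* is not transcribed.
So FenQ is not produced.
Ornithine is absent, so HolB is active.
ppGpp is present, so PexW is inactive.
No repressor is bound and HolB is active, so *fubM* is transcribed.
So FubM is produced and active.
No repressor is bound and FubM is active, so *mibU* is transcribed.
So MibU is produced and active.
With repressor MibU bound, *gixQ* is not transcribed.
So GixQ is not produced.
With no repressor bound, *bexV* is transcribed.
So BexV is produced and active.
No repressor is bound and BexV is active, so *vorF* is transcribed.

ON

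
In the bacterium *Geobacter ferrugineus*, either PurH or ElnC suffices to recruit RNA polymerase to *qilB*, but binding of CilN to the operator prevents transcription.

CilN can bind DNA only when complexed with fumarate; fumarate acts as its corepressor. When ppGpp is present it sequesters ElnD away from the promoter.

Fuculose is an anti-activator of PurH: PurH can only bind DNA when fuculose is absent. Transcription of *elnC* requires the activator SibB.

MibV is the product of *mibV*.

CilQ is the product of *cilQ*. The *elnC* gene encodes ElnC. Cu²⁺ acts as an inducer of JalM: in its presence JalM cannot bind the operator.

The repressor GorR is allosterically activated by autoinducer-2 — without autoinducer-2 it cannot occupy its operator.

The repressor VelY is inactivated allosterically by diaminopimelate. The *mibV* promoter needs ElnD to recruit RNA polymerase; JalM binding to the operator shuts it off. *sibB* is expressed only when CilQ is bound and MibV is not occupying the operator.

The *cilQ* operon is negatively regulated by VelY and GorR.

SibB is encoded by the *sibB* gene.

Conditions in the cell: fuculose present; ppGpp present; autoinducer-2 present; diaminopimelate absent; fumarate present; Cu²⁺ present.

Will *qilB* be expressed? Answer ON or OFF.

OFF

Fumarate is present, so CilN is active.
Fuculose is present, so PurH is inactive.
ppGpp is present, so ElnD is inactive.
Cu²⁺ is present, so JalM is inactive.
Required activator ElnD is absent, so *mibV* is not transcribed.
So MibV is not produced.
Diaminopimelate is absent, so VelY is active.
Autoinducer-2 is present, so GorR is active.
With repressor VelY bound, *cilQ* is not transcribed.
So CilQ is not produced.
Required activator CilQ is absent, so *sibB* is not transcribed.
So SibB is not produced.
Required activator SibB is absent, so *elnC* is not transcribed.
So ElnC is not produced.
With repressor CilN bound, *qilB* is not transcribed.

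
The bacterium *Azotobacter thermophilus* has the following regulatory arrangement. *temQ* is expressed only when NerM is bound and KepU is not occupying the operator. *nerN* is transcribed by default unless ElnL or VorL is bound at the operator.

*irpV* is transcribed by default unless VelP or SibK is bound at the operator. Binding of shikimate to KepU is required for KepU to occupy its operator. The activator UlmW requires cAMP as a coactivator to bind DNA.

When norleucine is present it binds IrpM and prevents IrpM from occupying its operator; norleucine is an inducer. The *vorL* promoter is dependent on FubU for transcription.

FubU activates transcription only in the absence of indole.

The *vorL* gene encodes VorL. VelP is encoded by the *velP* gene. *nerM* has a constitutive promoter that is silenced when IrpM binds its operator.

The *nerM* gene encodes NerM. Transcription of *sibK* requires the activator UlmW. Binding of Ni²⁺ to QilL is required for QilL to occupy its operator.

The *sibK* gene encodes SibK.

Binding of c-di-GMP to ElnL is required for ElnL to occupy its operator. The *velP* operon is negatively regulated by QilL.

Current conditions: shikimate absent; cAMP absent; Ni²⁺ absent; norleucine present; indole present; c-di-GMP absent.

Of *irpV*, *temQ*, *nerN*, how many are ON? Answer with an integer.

2

Ni²⁺ is absent, so QilL is inactive.
With no repressor bound, *velP* is transcribed.
So VelP is produced and active.
cAMP is absent, so UlmW is inactive.
Required activator UlmW is absent, so *sibK* is not transcribed.
So SibK is not produced.
With repressor VelP bound, *irpV* is not transcribed.
→ *irpV* is OFF.
Norleucine is present, so IrpM is inactive.
With no repressor bound, *nerM* is transcribed.
So NerM is produced and active.
Shikimate is absent, so KepU is inactive.
No repressor is bound and NerM is active, so *temQ* is transcribed.
→ *temQ* is ON.
c-di-GMP is absent, so ElnL is inactive.
Indole is present, so FubU is inactive.
Required activator FubU is absent, so *vorL* is not transcribed.
So VorL is not produced.
With no repressor bound, *nerN* is transcribed.
→ *nerN* is ON.
2 of the 3 genes are transcribed.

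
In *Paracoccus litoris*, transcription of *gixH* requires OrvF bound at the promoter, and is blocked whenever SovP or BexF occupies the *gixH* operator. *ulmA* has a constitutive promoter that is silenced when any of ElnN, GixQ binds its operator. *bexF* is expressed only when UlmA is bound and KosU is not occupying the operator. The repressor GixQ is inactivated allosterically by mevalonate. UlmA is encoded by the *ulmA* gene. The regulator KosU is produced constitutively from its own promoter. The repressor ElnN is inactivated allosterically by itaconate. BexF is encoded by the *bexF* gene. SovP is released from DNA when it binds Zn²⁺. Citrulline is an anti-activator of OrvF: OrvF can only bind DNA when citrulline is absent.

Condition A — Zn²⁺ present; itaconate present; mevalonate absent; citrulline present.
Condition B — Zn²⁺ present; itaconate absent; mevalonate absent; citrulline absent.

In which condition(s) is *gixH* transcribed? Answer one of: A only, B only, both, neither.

B only

Condition A:
Zn²⁺ is present, so SovP is inactive.
KosU is produced constitutively and is active.
Itaconate is present, so ElnN is inactive.
Mevalonate is absent, so GixQ is active.
With repressor GixQ bound, *ulmA* is not transcribed.
So UlmA is not produced.
With repressor KosU bound, *bexF* is not transcribed.
So BexF is not produced.
Citrulline is present, so OrvF is inactive.
Required activator OrvF is absent, so *gixH* is not transcribed.
→ *gixH* is OFF in A.
Condition B:
Zn²⁺ is present, so SovP is inactive.
KosU is produced constitutively and is active.
Itaconate is absent, so ElnN is active.
Mevalonate is absent, so GixQ is active.
With repressor ElnN bound, *ulmA* is not transcribed.
So UlmA is not produced.
With repressor KosU bound, *bexF* is not transcribed.
So BexF is not produced.
Citrulline is absent, so OrvF is active.
No repressor is bound and OrvF is active, so *gixH* is transcribed.
→ *gixH* is ON in B.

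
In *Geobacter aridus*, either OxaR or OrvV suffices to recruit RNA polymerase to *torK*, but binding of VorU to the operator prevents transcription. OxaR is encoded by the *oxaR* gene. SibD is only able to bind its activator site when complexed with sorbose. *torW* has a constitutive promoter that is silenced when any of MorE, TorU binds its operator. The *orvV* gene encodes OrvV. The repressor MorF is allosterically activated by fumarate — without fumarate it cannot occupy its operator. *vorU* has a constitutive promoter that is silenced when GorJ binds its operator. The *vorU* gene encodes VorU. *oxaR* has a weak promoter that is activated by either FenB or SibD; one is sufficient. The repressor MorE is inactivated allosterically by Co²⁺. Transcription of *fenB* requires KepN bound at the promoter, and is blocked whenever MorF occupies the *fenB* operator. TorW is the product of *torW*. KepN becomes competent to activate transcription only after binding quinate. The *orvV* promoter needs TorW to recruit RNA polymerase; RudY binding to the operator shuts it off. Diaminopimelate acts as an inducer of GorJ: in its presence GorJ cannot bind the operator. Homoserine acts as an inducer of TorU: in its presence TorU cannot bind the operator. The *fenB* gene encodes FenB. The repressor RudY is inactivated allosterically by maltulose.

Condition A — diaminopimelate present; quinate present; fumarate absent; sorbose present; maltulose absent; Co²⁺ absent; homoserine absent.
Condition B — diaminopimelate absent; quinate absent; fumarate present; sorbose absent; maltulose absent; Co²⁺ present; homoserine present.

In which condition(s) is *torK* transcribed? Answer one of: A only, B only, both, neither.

neither

Condition A:
Diaminopimelate is present, so GorJ is inactive.
With no repressor bound, *vorU* is transcribed.
So VorU is produced and active.
Quinate is present, so KepN is active.
Fumarate is absent, so MorF is inactive.
No repressor is bound and KepN is active, so *fenB* is transcribed.
So FenB is produced and active.
Sorbose is present, so SibD is active.
Activator FenB is present, so *oxaR* is transcribed.
So OxaR is produced and active.
Maltulose is absent, so RudY is active.
Co²⁺ is absent, so MorE is active.
Homoserine is absent, so TorU is active.
With repressor MorE bound, *torW* is not transcribed.
So TorW is not produced.
With repressor RudY bound, *orvV* is not transcribed.
So OrvV is not produced.
With repressor VorU bound, *torK* is not transcribed.
→ *torK* is OFF in A.
Condition B:
Diaminopimelate is absent, so GorJ is active.
With repressor GorJ bound, *vorU* is not transcribed.
So VorU is not produced.
Quinate is absent, so KepN is inactive.
Fumarate is present, so MorF is active.
With repressor MorF bound, *fenB* is not transcribed.
So FenB is not produced.
Sorbose is absent, so SibD is inactive.
No activator is available at the *oxaR* promoter, so *oxaR* is not transcribed.
So OxaR is not produced.
Maltulose is absent, so RudY is active.
Co²⁺ is present, so MorE is inactive.
Homoserine is present, so TorU is inactive.
With no repressor bound, *torW* is transcribed.
So TorW is produced and active.
With repressor RudY bound, *orvV* is not transcribed.
So OrvV is not produced.
No activator is available at the *torK* promoter, so *torK* is not transcribed.
→ *torK* is OFF in B.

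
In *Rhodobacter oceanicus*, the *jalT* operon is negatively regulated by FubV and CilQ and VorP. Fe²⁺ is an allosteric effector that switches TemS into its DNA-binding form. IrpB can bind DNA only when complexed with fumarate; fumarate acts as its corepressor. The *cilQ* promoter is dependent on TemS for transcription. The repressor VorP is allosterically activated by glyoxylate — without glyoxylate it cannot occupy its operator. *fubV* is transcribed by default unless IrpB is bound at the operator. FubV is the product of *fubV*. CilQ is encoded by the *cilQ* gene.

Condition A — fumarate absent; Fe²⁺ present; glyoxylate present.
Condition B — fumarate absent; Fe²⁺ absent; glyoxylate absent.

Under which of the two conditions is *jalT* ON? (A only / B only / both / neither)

Condition A:
Fumarate is absent, so IrpB is inactive.
With no repressor bound, *fubV* is transcribed.
So FubV is produced and active.
Fe²⁺ is present, so TemS is active.
No repressor is bound and TemS is active, so *cilQ* is transcribed.
So CilQ is produced and active.
Glyoxylate is present, so VorP is active.
With repressor FubV bound, *jalT* is not transcribed.
→ *jalT* is OFF in A.
Condition B:
Fumarate is absent, so IrpB is inactive.
With no repressor bound, *fubV* is transcribed.
So FubV is produced and active.
Fe²⁺ is absent, so TemS is inactive.
Required activator TemS is absent, so *cilQ* is not transcribed.
So CilQ is not produced.
Glyoxylate is absent, so VorP is inactive.
With repressor FubV bound, *jalT* is not transcribed.
→ *jalT* is OFF in B.

neither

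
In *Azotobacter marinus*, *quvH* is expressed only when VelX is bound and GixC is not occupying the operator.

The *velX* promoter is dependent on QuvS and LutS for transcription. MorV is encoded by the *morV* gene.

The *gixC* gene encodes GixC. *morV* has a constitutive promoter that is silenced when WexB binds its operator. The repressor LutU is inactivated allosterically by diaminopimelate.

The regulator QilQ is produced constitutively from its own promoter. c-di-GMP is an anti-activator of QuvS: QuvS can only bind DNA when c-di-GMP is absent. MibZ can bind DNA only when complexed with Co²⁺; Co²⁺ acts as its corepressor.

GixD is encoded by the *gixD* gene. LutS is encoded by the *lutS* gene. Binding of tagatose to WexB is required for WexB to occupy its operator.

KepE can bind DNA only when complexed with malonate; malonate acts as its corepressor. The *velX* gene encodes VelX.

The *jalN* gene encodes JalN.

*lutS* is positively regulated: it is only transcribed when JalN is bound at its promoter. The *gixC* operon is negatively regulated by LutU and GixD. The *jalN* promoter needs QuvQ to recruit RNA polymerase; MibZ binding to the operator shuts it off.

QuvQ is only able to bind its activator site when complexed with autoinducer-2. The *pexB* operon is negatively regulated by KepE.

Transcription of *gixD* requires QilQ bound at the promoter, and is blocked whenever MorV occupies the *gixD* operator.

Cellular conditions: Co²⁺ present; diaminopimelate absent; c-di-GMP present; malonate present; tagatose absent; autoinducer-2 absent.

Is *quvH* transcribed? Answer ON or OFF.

c-di-GMP is present, so QuvS is inactive.
Autoinducer-2 is absent, so QuvQ is inactive.
Co²⁺ is present, so MibZ is active.
With repressor MibZ bound, *jalN* is not transcribed.
So JalN is not produced.
Required activator JalN is absent, so *lutS* is not transcribed.
So LutS is not produced.
Required activator QuvS is absent, so *velX* is not transcribed.
So VelX is not produced.
Diaminopimelate is absent, so LutU is active.
Tagatose is absent, so WexB is inactive.
With no repressor bound, *morV* is transcribed.
So MorV is produced and active.
QilQ is produced constitutively and is active.
With repressor MorV bound, *gixD* is not transcribed.
So GixD is not produced.
With repressor LutU bound, *gixC* is not transcribed.
So GixC is not produced.
Required activator VelX is absent, so *quvH* is not transcribed.

OFF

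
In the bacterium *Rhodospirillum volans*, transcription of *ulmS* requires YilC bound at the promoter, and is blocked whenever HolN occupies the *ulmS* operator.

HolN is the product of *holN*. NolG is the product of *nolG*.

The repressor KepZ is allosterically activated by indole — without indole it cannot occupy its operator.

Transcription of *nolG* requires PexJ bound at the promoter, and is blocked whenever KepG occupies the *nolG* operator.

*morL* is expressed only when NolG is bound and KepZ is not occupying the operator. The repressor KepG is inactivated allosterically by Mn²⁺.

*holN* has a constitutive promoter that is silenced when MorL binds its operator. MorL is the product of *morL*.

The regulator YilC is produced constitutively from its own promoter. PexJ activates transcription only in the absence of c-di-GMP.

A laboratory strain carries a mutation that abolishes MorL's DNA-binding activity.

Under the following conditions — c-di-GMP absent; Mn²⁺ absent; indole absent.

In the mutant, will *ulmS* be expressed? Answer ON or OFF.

YilC is produced constitutively and is active.
MorL is non-functional in this strain, so it has no effect.
With no repressor bound, *holN* is transcribed.
So HolN is produced and active.
With repressor HolN bound, *ulmS* is not transcribed.

OFF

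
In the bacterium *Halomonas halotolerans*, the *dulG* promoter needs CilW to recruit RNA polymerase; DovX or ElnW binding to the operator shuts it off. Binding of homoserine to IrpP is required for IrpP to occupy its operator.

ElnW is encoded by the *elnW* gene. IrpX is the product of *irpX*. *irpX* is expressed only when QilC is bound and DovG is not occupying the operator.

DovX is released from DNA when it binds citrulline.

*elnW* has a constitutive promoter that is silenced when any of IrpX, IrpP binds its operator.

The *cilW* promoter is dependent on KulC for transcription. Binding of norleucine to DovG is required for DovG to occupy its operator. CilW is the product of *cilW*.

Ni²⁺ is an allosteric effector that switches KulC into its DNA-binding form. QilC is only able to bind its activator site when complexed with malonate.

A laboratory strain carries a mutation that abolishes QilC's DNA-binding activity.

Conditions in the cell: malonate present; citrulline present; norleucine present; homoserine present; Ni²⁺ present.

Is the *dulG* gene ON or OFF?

ON

Citrulline is present, so DovX is inactive.
Ni²⁺ is present, so KulC is active.
No repressor is bound and KulC is active, so *cilW* is transcribed.
So CilW is produced and active.
Norleucine is present, so DovG is active.
QilC is non-functional in this strain, so it has no effect.
With repressor DovG bound, *irpX* is not transcribed.
So IrpX is not produced.
Homoserine is present, so IrpP is active.
With repressor IrpP bound, *elnW* is not transcribed.
So ElnW is not produced.
No repressor is bound and CilW is active, so *dulG* is transcribed.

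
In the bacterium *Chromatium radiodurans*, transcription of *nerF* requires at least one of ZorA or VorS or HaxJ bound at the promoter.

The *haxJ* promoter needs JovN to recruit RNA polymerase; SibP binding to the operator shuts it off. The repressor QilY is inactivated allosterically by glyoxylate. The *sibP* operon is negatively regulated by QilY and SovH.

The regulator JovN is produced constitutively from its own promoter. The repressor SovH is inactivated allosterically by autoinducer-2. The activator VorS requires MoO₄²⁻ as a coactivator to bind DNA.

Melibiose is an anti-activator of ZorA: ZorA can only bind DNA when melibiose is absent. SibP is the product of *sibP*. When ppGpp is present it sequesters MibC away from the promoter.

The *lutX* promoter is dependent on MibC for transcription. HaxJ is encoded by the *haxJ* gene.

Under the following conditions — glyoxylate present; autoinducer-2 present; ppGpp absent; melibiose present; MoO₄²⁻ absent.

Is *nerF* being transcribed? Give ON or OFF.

OFF

Melibiose is present, so ZorA is inactive.
MoO₄²⁻ is absent, so VorS is inactive.
Glyoxylate is present, so QilY is inactive.
Autoinducer-2 is present, so SovH is inactive.
With no repressor bound, *sibP* is transcribed.
So SibP is produced and active.
JovN is produced constitutively and is active.
With repressor SibP bound, *haxJ* is not transcribed.
So HaxJ is not produced.
No activator is available at the *nerF* promoter, so *nerF* is not transcribed.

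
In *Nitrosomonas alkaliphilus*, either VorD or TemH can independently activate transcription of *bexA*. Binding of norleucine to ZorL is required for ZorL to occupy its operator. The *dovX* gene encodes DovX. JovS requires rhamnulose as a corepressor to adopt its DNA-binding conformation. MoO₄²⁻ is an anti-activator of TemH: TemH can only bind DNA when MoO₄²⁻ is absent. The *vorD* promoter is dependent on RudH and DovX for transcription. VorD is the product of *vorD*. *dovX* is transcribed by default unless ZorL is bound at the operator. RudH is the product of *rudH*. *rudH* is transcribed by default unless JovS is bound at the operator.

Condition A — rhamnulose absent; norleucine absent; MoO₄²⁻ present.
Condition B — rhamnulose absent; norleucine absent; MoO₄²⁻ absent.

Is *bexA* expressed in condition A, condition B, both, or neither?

both

Condition A:
Rhamnulose is absent, so JovS is inactive.
With no repressor bound, *rudH* is transcribed.
So RudH is produced and active.
Norleucine is absent, so ZorL is inactive.
With no repressor bound, *dovX* is transcribed.
So DovX is produced and active.
No repressor is bound and RudH and DovX are active, so *vorD* is transcribed.
So VorD is produced and active.
MoO₄²⁻ is present, so TemH is inactive.
Activator VorD is present, so *bexA* is transcribed.
→ *bexA* is ON in A.
Condition B:
Rhamnulose is absent, so JovS is inactive.
With no repressor bound, *rudH* is transcribed.
So RudH is produced and active.
Norleucine is absent, so ZorL is inactive.
With no repressor bound, *dovX* is transcribed.
So DovX is produced and active.
No repressor is bound and RudH and DovX are active, so *vorD* is transcribed.
So VorD is produced and active.
MoO₄²⁻ is absent, so TemH is active.
Activator VorD is present, so *bexA* is transcribed.
→ *bexA* is ON in B.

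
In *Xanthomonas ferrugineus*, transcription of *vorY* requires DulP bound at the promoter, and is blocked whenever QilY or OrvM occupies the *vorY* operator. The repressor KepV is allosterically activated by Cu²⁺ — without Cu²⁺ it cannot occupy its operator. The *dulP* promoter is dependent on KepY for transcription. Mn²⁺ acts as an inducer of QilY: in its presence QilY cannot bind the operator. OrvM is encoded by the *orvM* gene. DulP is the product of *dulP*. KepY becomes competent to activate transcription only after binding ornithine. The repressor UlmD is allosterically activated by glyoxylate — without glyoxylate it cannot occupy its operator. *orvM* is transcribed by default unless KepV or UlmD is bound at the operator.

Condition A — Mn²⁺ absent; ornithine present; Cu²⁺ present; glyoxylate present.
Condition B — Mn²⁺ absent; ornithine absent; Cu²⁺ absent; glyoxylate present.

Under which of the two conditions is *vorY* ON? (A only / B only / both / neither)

Condition A:
Mn²⁺ is absent, so QilY is active.
Ornithine is present, so KepY is active.
No repressor is bound and KepY is active, so *dulP* is transcribed.
So DulP is produced and active.
Cu²⁺ is present, so KepV is active.
Glyoxylate is present, so UlmD is active.
With repressor KepV bound, *orvM* is not transcribed.
So OrvM is not produced.
With repressor QilY bound, *vorY* is not transcribed.
→ *vorY* is OFF in A.
Condition B:
Mn²⁺ is absent, so QilY is active.
Ornithine is absent, so KepY is inactive.
Required activator KepY is absent, so *dulP* is not transcribed.
So DulP is not produced.
Cu²⁺ is absent, so KepV is inactive.
Glyoxylate is present, so UlmD is active.
With repressor UlmD bound, *orvM* is not transcribed.
So OrvM is not produced.
With repressor QilY bound, *vorY* is not transcribed.
→ *vorY* is OFF in B.

neither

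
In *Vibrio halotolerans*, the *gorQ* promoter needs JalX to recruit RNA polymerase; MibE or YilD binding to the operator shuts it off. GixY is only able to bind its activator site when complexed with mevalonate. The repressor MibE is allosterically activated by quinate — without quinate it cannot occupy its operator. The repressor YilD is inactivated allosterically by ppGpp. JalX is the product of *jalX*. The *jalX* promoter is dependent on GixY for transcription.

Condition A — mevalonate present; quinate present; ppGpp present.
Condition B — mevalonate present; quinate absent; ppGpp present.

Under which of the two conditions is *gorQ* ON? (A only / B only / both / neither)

Condition A:
Mevalonate is present, so GixY is active.
No repressor is bound and GixY is active, so *jalX* is transcribed.
So JalX is produced and active.
Quinate is present, so MibE is active.
ppGpp is present, so YilD is inactive.
With repressor MibE bound, *gorQ* is not transcribed.
→ *gorQ* is OFF in A.
Condition B:
Mevalonate is present, so GixY is active.
No repressor is bound and GixY is active, so *jalX* is transcribed.
So JalX is produced and active.
Quinate is absent, so MibE is inactive.
ppGpp is present, so YilD is inactive.
No repressor is bound and JalX is active, so *gorQ* is transcribed.
→ *gorQ* is ON in B.

B only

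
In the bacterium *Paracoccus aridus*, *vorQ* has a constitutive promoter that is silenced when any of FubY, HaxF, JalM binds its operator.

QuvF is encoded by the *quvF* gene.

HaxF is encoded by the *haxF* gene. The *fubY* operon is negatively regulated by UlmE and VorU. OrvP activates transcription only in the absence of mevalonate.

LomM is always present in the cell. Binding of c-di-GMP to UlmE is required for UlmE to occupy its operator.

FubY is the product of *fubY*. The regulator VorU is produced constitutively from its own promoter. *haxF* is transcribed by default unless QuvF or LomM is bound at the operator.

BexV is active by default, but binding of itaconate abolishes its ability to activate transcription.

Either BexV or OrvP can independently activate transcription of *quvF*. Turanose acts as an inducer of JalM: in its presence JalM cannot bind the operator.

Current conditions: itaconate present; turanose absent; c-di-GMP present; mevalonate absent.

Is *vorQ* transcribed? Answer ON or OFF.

c-di-GMP is present, so UlmE is active.
VorU is produced constitutively and is active.
With repressor UlmE bound, *fubY* is not transcribed.
So FubY is not produced.
Itaconate is present, so BexV is inactive.
Mevalonate is absent, so OrvP is active.
Activator OrvP is present, so *quvF* is transcribed.
So QuvF is produced and active.
LomM is produced constitutively and is active.
With repressor QuvF bound, *haxF* is not transcribed.
So HaxF is not produced.
Turanose is absent, so JalM is active.
With repressor JalM bound, *vorQ* is not transcribed.

OFF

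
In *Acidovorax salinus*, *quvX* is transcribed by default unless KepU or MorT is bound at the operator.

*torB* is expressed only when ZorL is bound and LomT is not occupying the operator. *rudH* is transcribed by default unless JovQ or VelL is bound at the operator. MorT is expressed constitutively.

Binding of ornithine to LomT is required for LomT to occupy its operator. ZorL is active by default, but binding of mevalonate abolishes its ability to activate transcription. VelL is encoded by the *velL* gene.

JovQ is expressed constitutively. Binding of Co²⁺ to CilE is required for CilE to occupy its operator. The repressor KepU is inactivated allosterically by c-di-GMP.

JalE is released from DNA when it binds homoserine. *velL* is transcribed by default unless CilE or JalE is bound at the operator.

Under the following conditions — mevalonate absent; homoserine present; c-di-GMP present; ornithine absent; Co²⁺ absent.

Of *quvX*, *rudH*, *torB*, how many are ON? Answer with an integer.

1

c-di-GMP is present, so KepU is inactive.
MorT is produced constitutively and is active.
With repressor MorT bound, *quvX* is not transcribed.
→ *quvX* is OFF.
JovQ is produced constitutively and is active.
Co²⁺ is absent, so CilE is inactive.
Homoserine is present, so JalE is inactive.
With no repressor bound, *velL* is transcribed.
So VelL is produced and active.
With repressor JovQ bound, *rudH* is not transcribed.
→ *rudH* is OFF.
Ornithine is absent, so LomT is inactive.
Mevalonate is absent, so ZorL is active.
No repressor is bound and ZorL is active, so *torB* is transcribed.
→ *torB* is ON.
1 of the 3 genes is transcribed.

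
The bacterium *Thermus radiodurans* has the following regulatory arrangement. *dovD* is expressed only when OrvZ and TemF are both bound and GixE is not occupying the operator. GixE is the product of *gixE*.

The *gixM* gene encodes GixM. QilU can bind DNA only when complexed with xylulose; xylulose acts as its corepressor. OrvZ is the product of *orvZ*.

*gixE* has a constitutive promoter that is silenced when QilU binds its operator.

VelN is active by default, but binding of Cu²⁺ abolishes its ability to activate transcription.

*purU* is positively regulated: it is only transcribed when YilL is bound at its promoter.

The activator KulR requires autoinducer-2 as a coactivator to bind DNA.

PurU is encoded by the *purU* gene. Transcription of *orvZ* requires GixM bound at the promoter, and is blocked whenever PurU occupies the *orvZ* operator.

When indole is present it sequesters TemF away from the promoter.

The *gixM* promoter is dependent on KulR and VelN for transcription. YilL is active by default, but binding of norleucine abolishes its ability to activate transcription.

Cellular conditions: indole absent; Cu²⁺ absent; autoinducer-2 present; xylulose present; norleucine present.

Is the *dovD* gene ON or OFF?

ON

Norleucine is present, so YilL is inactive.
Required activator YilL is absent, so *purU* is not transcribed.
So PurU is not produced.
Autoinducer-2 is present, so KulR is active.
Cu²⁺ is absent, so VelN is active.
No repressor is bound and KulR and VelN are active, so *gixM* is transcribed.
So GixM is produced and active.
No repressor is bound and GixM is active, so *orvZ* is transcribed.
So OrvZ is produced and active.
Indole is absent, so TemF is active.
Xylulose is present, so QilU is active.
With repressor QilU bound, *gixE* is not transcribed.
So GixE is not produced.
No repressor is bound and OrvZ and TemF are active, so *dovD* is transcribed.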